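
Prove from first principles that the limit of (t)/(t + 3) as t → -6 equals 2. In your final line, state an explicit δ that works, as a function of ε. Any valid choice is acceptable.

δ = min(3/2, (3/2)ε)

Let ε > 0 be given. We want δ > 0 with 0 < |t + 6| < δ ⇒ |(t)/(t + 3) − 2| < ε.
Combining over a common denominator, (t)/(t + 3) − 2 = [(t)·(-3) − (-6)·(t + 3)] / [(-3)·(t + 3)] = 3(t + 6) / ((-3)(t + 3)).
So |(t)/(t + 3) − 2| = 3|t + 6| / (3·|t + 3|).
Restrict δ ≤ 3/2. Then |t + 6| < 3/2 gives |t + 3| = |(t + 6) + (-3)| ≥ 3 − 3/2 = 3/2.
Hence |(t)/(t + 3) − 2| < 3|t + 6|/(3·(3/2)) = (2/3)|t + 6|, which is < ε once |t + 6| < (3/2)ε.
Take δ = min(3/2, (3/2)ε). Then 0 < |t + 6| < δ forces both bounds, so |(t)/(t + 3) − 2| < ε.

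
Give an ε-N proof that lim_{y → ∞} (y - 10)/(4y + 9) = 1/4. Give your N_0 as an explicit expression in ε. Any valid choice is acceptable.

Let ε > 0. We seek N_0 > 0 such that y > N_0 implies |(y - 10)/(4y + 9) − (1/4)| < ε.
(y - 10)/(4y + 9) − (1/4) = (4(y - 10) − (4y + 9)) / (4(4y + 9)) = -49/(4(4y + 9)).
For y > 0 we have 4y + 9 > 4y, so |(y - 10)/(4y + 9) − (1/4)| = 49/(4(4y + 9)) < 49/(4·4y) = (49/16)/y.
Thus |(y - 10)/(4y + 9) − (1/4)| < ε whenever y > (49/16)/ε.
Take N_0 = (49/16)/ε. If y > N_0 then |(y - 10)/(4y + 9) − (1/4)| < (49/16)/y < ε.

N_0 = (49/16)/ε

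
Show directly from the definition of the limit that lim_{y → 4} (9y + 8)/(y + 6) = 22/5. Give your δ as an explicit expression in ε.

δ = min(5, (25/23)ε)

Let ε > 0. We want δ > 0 with 0 < |y − 4| < δ ⇒ |(9y + 8)/(y + 6) − (22/5)| < ε.
Combining over a common denominator, (9y + 8)/(y + 6) − (22/5) = [(9y + 8)·10 − 44·(y + 6)] / [10·(y + 6)] = 46(y − 4) / (10(y + 6)).
So |(9y + 8)/(y + 6) − (22/5)| = 46|y − 4| / (10·|y + 6|).
Require δ ≤ 5, so |y + 6| ≥ |10| − |y − 4| > 10 − 5 = 5.
Hence |(9y + 8)/(y + 6) − (22/5)| < 46|y − 4|/(10·5) = (23/25)|y − 4|, which is < ε once |y − 4| < (25/23)ε.
Take δ = min(5, (25/23)ε). Then 0 < |y − 4| < δ forces both bounds, so |(9y + 8)/(y + 6) − (22/5)| < ε.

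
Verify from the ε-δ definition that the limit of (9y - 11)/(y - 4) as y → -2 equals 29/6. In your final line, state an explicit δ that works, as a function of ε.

δ = min(3, (18/25)ε)

Fix ε > 0. We want δ > 0 with 0 < |y + 2| < δ ⇒ |(9y - 11)/(y - 4) − (29/6)| < ε.
Combining over a common denominator, (9y - 11)/(y - 4) − (29/6) = [(9y - 11)·(-6) − (-29)·(y - 4)] / [(-6)·(y - 4)] = -25(y + 2) / ((-6)(y - 4)).
So |(9y - 11)/(y - 4) − (29/6)| = 25|y + 2| / (6·|y − 4|).
Require δ ≤ 3, so |y − 4| ≥ |-6| − |y + 2| > 6 − 3 = 3.
Hence |(9y - 11)/(y - 4) − (29/6)| < 25|y + 2|/(6·3) = (25/18)|y + 2|, which is < ε once |y + 2| < (18/25)ε.
Take δ = min(3, (18/25)ε). Then 0 < |y + 2| < δ forces both bounds, so |(9y - 11)/(y - 4) − (29/6)| < ε.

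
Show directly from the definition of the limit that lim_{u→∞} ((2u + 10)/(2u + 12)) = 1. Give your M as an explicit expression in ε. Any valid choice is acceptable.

M = 1/ε

Let ε > 0 be given. We seek M > 0 such that u > M implies |(2u + 10)/(2u + 12) − 1| < ε.
(2u + 10)/(2u + 12) − 1 = (2(2u + 10) − 2(2u + 12)) / (2(2u + 12)) = -4/(2(2u + 12)).
For u > 0 we have 2u + 12 > 2u, so |(2u + 10)/(2u + 12) − 1| = 4/(2(2u + 12)) < 4/(2·2u) = 1/u.
Thus |(2u + 10)/(2u + 12) − 1| < ε whenever u > 1/ε.
Take M = 1/ε. If u > M then |(2u + 10)/(2u + 12) − 1| < 1/u < ε.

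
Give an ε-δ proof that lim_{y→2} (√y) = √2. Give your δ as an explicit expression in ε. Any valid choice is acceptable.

Let ε > 0. We want δ > 0 such that 0 < |y − 2| < δ implies |√y − √2| < ε.
Multiplying by the conjugate, |√y − √2| = |y − 2|/(√y + √2).
Restrict δ ≤ 2 so that |y − 2| < 2 forces y > 0, and then √y + √2 > √2.
Hence |√y − √2| < |y − 2|/√2, which is < ε once |y − 2| < √2·ε.
Take δ = min(2, √2·ε). If 0 < |y − 2| < δ then y > 0 and |√y − √2| < |y − 2|/√2 < ε.

δ = min(2, √2·ε)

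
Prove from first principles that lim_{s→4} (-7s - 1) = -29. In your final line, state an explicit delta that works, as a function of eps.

delta = eps/7

Let eps > 0 be given. We need delta > 0 so that 0 < |s − 4| < delta implies |(-7s - 1) + 29| < eps.
|(-7s - 1) + 29| = |-7s + 28| = 7|s − 4|.
So 7|s − 4| < eps exactly when |s − 4| < eps/7.
Take delta = eps/7. If 0 < |s − 4| < delta then |(-7s - 1) + 29| = 7|s − 4| < 7·(eps/7) = eps.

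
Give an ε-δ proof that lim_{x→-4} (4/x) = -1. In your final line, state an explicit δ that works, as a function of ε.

δ = min(2, 2ε)

Fix ε > 0. We seek δ > 0 such that 0 < |x + 4| < δ implies |4/x + 1| < ε.
|4/x + 1| = 4·|-4 − x|/(4·|x|) = 4|x + 4|/(4|x|).
Restrict δ ≤ 2. Then |x + 4| < 2 gives |x| > 2, so 4|x| > 8.
Then |4/x + 1| < 4|x + 4|/8, which is < ε when |x + 4| < 2ε.
Take δ = min(2, 2ε). Then 0 < |x + 4| < δ gives both |x + 4| < 2 and |x + 4| < 2ε, so |4/x + 1| < ε.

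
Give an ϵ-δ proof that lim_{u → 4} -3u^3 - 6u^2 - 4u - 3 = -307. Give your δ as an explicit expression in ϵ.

Let ϵ > 0 be given. We want δ > 0 such that 0 < |u − 4| < δ implies |(-3u^3 - 6u^2 - 4u - 3) + 307| < ϵ.
(-3u^3 - 6u^2 - 4u - 3) + 307 = -3u^3 - 6u^2 - 4u + 304 = (u − 4)(-3u^2 - 18u - 76).
So |(-3u^3 - 6u^2 - 4u - 3) + 307| = |u − 4|·|-3u^2 - 18u - 76|.
Assume first that |u − 4| < 1, so |u| < 5. Then |-3u^2 - 18u - 76| ≤ 3·5^2 + 18·5 + 76 = 241.
Hence |(-3u^3 - 6u^2 - 4u - 3) + 307| ≤ 241|u − 4| < ϵ provided |u − 4| < ϵ/241.
Choosing δ = min(1, ϵ/241) ensures both conditions, hence |(-3u^3 - 6u^2 - 4u - 3) + 307| < ϵ.

δ = min(1, ϵ/241)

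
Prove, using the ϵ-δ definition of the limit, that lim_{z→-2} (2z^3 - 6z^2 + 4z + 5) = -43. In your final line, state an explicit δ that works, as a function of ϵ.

Suppose ϵ > 0. We want δ > 0 such that 0 < |z + 2| < δ implies |(2z^3 - 6z^2 + 4z + 5) + 43| < ϵ.
(2z^3 - 6z^2 + 4z + 5) + 43 = 2z^3 - 6z^2 + 4z + 48 = (z + 2)(2z^2 - 10z + 24).
So |(2z^3 - 6z^2 + 4z + 5) + 43| = |z + 2|·|2z^2 - 10z + 24|.
Assume first that |z + 2| < 2, so |z| < 4. Then |2z^2 - 10z + 24| ≤ 2·4^2 + 10·4 + 24 = 96.
Hence |(2z^3 - 6z^2 + 4z + 5) + 43| ≤ 96|z + 2| < ϵ provided |z + 2| < ϵ/96.
Choosing δ = min(2, ϵ/96) ensures both conditions, hence |(2z^3 - 6z^2 + 4z + 5) + 43| < ϵ.

δ = min(2, ϵ/96)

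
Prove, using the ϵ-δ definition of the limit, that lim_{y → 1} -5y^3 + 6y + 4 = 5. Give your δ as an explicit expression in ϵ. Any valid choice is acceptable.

Let ϵ > 0 be given. We want δ > 0 such that 0 < |y − 1| < δ implies |(-5y^3 + 6y + 4) − 5| < ϵ.
(-5y^3 + 6y + 4) − 5 = -5y^3 + 6y - 1 = (y − 1)(-5y^2 - 5y + 1).
So |(-5y^3 + 6y + 4) − 5| = |y − 1|·|-5y^2 - 5y + 1|.
Assume first that |y − 1| < 2, so |y| < 3. Then |-5y^2 - 5y + 1| ≤ 5·3^2 + 5·3 + 1 = 61.
Hence |(-5y^3 + 6y + 4) − 5| ≤ 61|y − 1| < ϵ provided |y − 1| < ϵ/61.
Take δ = min(2, ϵ/61). Then 0 < |y − 1| < δ gives both |y − 1| < 2 and |y − 1| < ϵ/61, so |(-5y^3 + 6y + 4) − 5| < ϵ.

δ = min(2, ϵ/61)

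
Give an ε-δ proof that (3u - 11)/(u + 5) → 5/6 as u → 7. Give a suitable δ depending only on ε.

Fix ε > 0. We want δ > 0 with 0 < |u − 7| < δ ⇒ |(3u - 11)/(u + 5) − (5/6)| < ε.
Combining over a common denominator, (3u - 11)/(u + 5) − (5/6) = [(3u - 11)·12 − 10·(u + 5)] / [12·(u + 5)] = 26(u − 7) / (12(u + 5)).
So |(3u - 11)/(u + 5) − (5/6)| = 26|u − 7| / (12·|u + 5|).
Restrict δ ≤ 6. Then |u − 7| < 6 gives |u + 5| = |(u − 7) + 12| ≥ 12 − 6 = 6.
Hence |(3u - 11)/(u + 5) − (5/6)| < 26|u − 7|/(12·6) = (13/36)|u − 7|, which is < ε once |u − 7| < (36/13)ε.
Take δ = min(6, (36/13)ε). Then 0 < |u − 7| < δ forces both bounds, so |(3u - 11)/(u + 5) − (5/6)| < ε.

δ = min(6, (36/13)ε)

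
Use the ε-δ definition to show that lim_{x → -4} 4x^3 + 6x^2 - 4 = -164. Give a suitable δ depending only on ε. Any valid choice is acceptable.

δ = min(1, ε/190)

Let ε > 0 be given. We want δ > 0 such that 0 < |x + 4| < δ implies |(4x^3 + 6x^2 - 4) + 164| < ε.
(4x^3 + 6x^2 - 4) + 164 = 4x^3 + 6x^2 + 160 = (x + 4)(4x^2 - 10x + 40).
So |(4x^3 + 6x^2 - 4) + 164| = |x + 4|·|4x^2 - 10x + 40|.
Require δ ≤ 1. Then |x + 4| < 1 gives |x| < 5, and by the triangle inequality |4x^2 - 10x + 40| ≤ 4·5^2 + 10·5 + 40 = 190.
Hence |(4x^3 + 6x^2 - 4) + 164| ≤ 190|x + 4| < ε provided |x + 4| < ε/190.
Choosing δ = min(1, ε/190) ensures both conditions, hence |(4x^3 + 6x^2 - 4) + 164| < ε.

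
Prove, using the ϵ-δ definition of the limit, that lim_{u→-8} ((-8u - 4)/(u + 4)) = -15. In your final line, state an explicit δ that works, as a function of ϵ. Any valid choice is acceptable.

δ = min(2, (2/7)ϵ)

Let ϵ > 0. We want δ > 0 with 0 < |u + 8| < δ ⇒ |(-8u - 4)/(u + 4) + 15| < ϵ.
Combining over a common denominator, (-8u - 4)/(u + 4) + 15 = [(-8u - 4)·(-4) − 60·(u + 4)] / [(-4)·(u + 4)] = -28(u + 8) / ((-4)(u + 4)).
So |(-8u - 4)/(u + 4) + 15| = 28|u + 8| / (4·|u + 4|).
Restrict δ ≤ 2. Then |u + 8| < 2 gives |u + 4| = |(u + 8) + (-4)| ≥ 4 − 2 = 2.
Hence |(-8u - 4)/(u + 4) + 15| < 28|u + 8|/(4·2) = (7/2)|u + 8|, which is < ϵ once |u + 8| < (2/7)ϵ.
Take δ = min(2, (2/7)ϵ). Then 0 < |u + 8| < δ forces both bounds, so |(-8u - 4)/(u + 4) + 15| < ϵ.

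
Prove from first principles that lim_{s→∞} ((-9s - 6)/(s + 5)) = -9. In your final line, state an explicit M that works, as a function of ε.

M = 39/ε

Suppose ε > 0. We seek M > 0 such that s > M implies |(-9s - 6)/(s + 5) + 9| < ε.
(-9s - 6)/(s + 5) + 9 = ((-9s - 6) − (-9)(s + 5)) / ((s + 5)) = 39/((s + 5)).
For s > 0 we have s + 5 > s, so |(-9s - 6)/(s + 5) + 9| = 39/((s + 5)) < 39/(s) = 39/s.
Thus |(-9s - 6)/(s + 5) + 9| < ε whenever s > 39/ε.
Take M = 39/ε. If s > M then |(-9s - 6)/(s + 5) + 9| < 39/s < ε.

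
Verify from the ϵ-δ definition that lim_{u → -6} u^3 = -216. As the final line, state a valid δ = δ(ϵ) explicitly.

Let ϵ > 0 be given. We seek δ > 0 with 0 < |u + 6| < δ ⇒ |u^3 + 216| < ϵ.
Factor: u^3 + 216 = (u + 6)(u^2 - 6u + 36), so |u^3 + 216| = |u + 6|·|u^2 - 6u + 36|.
Impose δ ≤ 2 so that |u| < 8; then |u^2 - 6u + 36| ≤ 148.
Hence |u^3 + 216| ≤ 148|u + 6|, which is < ϵ once |u + 6| < ϵ/148.
Take δ = min(2, ϵ/148). If 0 < |u + 6| < δ then both bounds hold and |u^3 + 216| ≤ 148|u + 6| < 148·(ϵ/148) = ϵ.

δ = min(2, ϵ/148)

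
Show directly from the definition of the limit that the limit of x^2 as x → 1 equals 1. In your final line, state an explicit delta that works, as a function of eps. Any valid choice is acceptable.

Let eps > 0 be given. We seek delta > 0 with 0 < |x − 1| < delta ⇒ |x^2 − 1| < eps.
Factor: x^2 − 1 = (x − 1)(x + 1), so |x^2 − 1| = |x − 1|·|x + 1|.
Impose delta ≤ 1 so that |x| < 2; then |x + 1| ≤ 3.
Hence |x^2 − 1| ≤ 3|x − 1|, which is < eps once |x − 1| < eps/3.
Take delta = min(1, eps/3). If 0 < |x − 1| < delta then both bounds hold and |x^2 − 1| ≤ 3|x − 1| < 3·(eps/3) = eps.

delta = min(1, eps/3)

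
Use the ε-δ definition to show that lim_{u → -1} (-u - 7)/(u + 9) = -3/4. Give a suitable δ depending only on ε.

Fix ε > 0. We want δ > 0 with 0 < |u + 1| < δ ⇒ |(-u - 7)/(u + 9) + 3/4| < ε.
Combining over a common denominator, (-u - 7)/(u + 9) + 3/4 = [(-u - 7)·8 − (-6)·(u + 9)] / [8·(u + 9)] = -2(u + 1) / (8(u + 9)).
So |(-u - 7)/(u + 9) + 3/4| = 2|u + 1| / (8·|u + 9|).
Restrict δ ≤ 4. Then |u + 1| < 4 gives |u + 9| = |(u + 1) + 8| ≥ 8 − 4 = 4.
Hence |(-u - 7)/(u + 9) + 3/4| < 2|u + 1|/(8·4) = (1/16)|u + 1|, which is < ε once |u + 1| < 16ε.
Take δ = min(4, 16ε). Then 0 < |u + 1| < δ forces both bounds, so |(-u - 7)/(u + 9) + 3/4| < ε.

δ = min(4, 16ε)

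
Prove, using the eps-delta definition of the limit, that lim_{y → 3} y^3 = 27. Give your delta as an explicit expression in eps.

Let eps > 0 be given. We seek delta > 0 with 0 < |y − 3| < delta ⇒ |y^3 − 27| < eps.
Factor: y^3 − 27 = (y − 3)(y^2 + 3y + 9), so |y^3 − 27| = |y − 3|·|y^2 + 3y + 9|.
Impose delta ≤ 1 so that |y| < 4; then |y^2 + 3y + 9| ≤ 37.
Hence |y^3 − 27| ≤ 37|y − 3|, which is < eps once |y − 3| < eps/37.
Take delta = min(1, eps/37). If 0 < |y − 3| < delta then both bounds hold and |y^3 − 27| ≤ 37|y − 3| < 37·(eps/37) = eps.

delta = min(1, eps/37)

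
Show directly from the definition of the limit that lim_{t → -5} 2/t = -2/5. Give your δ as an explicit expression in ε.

Suppose ε > 0. We seek δ > 0 such that 0 < |t + 5| < δ implies |2/t + 2/5| < ε.
|2/t + 2/5| = 2·|-5 − t|/(5·|t|) = 2|t + 5|/(5|t|).
Restrict δ ≤ 5/2. Then |t + 5| < 5/2 gives |t| > 5/2, so 5|t| > 25/2.
Then |2/t + 2/5| < 2|t + 5|/(25/2), which is < ε when |t + 5| < (25/4)ε.
Take δ = min(5/2, (25/4)ε). Then 0 < |t + 5| < δ gives both |t + 5| < 5/2 and |t + 5| < (25/4)ε, so |2/t + 2/5| < ε.

δ = min(5/2, (25/4)ε)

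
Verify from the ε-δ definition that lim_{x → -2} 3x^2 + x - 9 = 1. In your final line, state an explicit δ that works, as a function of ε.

δ = min(1, ε/14)

Let ε > 0 be given. We want δ > 0 such that 0 < |x + 2| < δ implies |(3x^2 + x - 9) − 1| < ε.
(3x^2 + x - 9) − 1 = 3x^2 + x - 10 = (x + 2)(3x - 5).
So |(3x^2 + x - 9) − 1| = |x + 2|·|3x - 5|.
Assume first that |x + 2| < 1, so |x| < 3. Then |3x - 5| ≤ 3·3 + 5 = 14.
Hence |(3x^2 + x - 9) − 1| ≤ 14|x + 2| < ε provided |x + 2| < ε/14.
Choosing δ = min(1, ε/14) ensures both conditions, hence |(3x^2 + x - 9) − 1| < ε.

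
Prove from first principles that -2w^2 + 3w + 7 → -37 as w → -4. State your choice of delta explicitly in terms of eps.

delta = min(2, eps/23)

Let eps > 0. We want delta > 0 such that 0 < |w + 4| < delta implies |(-2w^2 + 3w + 7) + 37| < eps.
(-2w^2 + 3w + 7) + 37 = -2w^2 + 3w + 44 = (w + 4)(-2w + 11).
So |(-2w^2 + 3w + 7) + 37| = |w + 4|·|-2w + 11|.
Assume first that |w + 4| < 2, so |w| < 6. Then |-2w + 11| ≤ 2·6 + 11 = 23.
Hence |(-2w^2 + 3w + 7) + 37| ≤ 23|w + 4| < eps provided |w + 4| < eps/23.
Choosing delta = min(2, eps/23) ensures both conditions, hence |(-2w^2 + 3w + 7) + 37| < eps.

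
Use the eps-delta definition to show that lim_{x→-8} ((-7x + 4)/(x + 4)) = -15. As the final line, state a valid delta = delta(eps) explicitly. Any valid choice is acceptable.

delta = min(2, (1/4)eps)

Fix eps > 0. We want delta > 0 with 0 < |x + 8| < delta ⇒ |(-7x + 4)/(x + 4) + 15| < eps.
Combining over a common denominator, (-7x + 4)/(x + 4) + 15 = [(-7x + 4)·(-4) − 60·(x + 4)] / [(-4)·(x + 4)] = -32(x + 8) / ((-4)(x + 4)).
So |(-7x + 4)/(x + 4) + 15| = 32|x + 8| / (4·|x + 4|).
Require delta ≤ 2, so |x + 4| ≥ |-4| − |x + 8| > 4 − 2 = 2.
Hence |(-7x + 4)/(x + 4) + 15| < 32|x + 8|/(4·2) = 4|x + 8|, which is < eps once |x + 8| < (1/4)eps.
Take delta = min(2, (1/4)eps). Then 0 < |x + 8| < delta forces both bounds, so |(-7x + 4)/(x + 4) + 15| < eps.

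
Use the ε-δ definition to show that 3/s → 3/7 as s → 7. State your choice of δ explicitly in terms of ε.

Let ε > 0 be given. We seek δ > 0 such that 0 < |s − 7| < δ implies |3/s − (3/7)| < ε.
|3/s − (3/7)| = 3·|7 − s|/(7·|s|) = 3|s − 7|/(7|s|).
Require δ ≤ 7/2 so that |s| > 7 − 7/2 = 7/2, hence 7|s| > 49/2.
Then |3/s − (3/7)| < 3|s − 7|/(49/2), which is < ε when |s − 7| < (49/6)ε.
Take δ = min(7/2, (49/6)ε). Then 0 < |s − 7| < δ gives both |s − 7| < 7/2 and |s − 7| < (49/6)ε, so |3/s − (3/7)| < ε.

δ = min(7/2, (49/6)ε)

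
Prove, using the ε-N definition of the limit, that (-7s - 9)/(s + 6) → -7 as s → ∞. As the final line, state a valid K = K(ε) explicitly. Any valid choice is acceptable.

Fix ε > 0. We seek K > 0 such that s > K implies |(-7s - 9)/(s + 6) + 7| < ε.
(-7s - 9)/(s + 6) + 7 = ((-7s - 9) − (-7)(s + 6)) / ((s + 6)) = 33/((s + 6)).
For s > 0 we have s + 6 > s, so |(-7s - 9)/(s + 6) + 7| = 33/((s + 6)) < 33/(s) = 33/s.
Thus |(-7s - 9)/(s + 6) + 7| < ε whenever s > 33/ε.
Take K = 33/ε. If s > K then |(-7s - 9)/(s + 6) + 7| < 33/s < ε.

K = 33/ε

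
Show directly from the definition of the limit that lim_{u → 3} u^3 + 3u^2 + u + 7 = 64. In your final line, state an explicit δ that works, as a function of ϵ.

δ = min(1, ϵ/59)

Let ϵ > 0 be given. We want δ > 0 such that 0 < |u − 3| < δ implies |(u^3 + 3u^2 + u + 7) − 64| < ϵ.
(u^3 + 3u^2 + u + 7) − 64 = u^3 + 3u^2 + u - 57 = (u − 3)(u^2 + 6u + 19).
So |(u^3 + 3u^2 + u + 7) − 64| = |u − 3|·|u^2 + 6u + 19|.
Assume first that |u − 3| < 1, so |u| < 4. Then |u^2 + 6u + 19| ≤ 4^2 + 6·4 + 19 = 59.
Hence |(u^3 + 3u^2 + u + 7) − 64| ≤ 59|u − 3| < ϵ provided |u − 3| < ϵ/59.
Take δ = min(1, ϵ/59). Then 0 < |u − 3| < δ gives both |u − 3| < 1 and |u − 3| < ϵ/59, so |(u^3 + 3u^2 + u + 7) − 64| < ϵ.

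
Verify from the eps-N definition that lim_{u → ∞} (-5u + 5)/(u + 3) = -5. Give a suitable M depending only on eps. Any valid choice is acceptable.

M = 20/eps

Fix eps > 0. We seek M > 0 such that u > M implies |(-5u + 5)/(u + 3) + 5| < eps.
(-5u + 5)/(u + 3) + 5 = ((-5u + 5) − (-5)(u + 3)) / ((u + 3)) = 20/((u + 3)).
For u > 0 we have u + 3 > u, so |(-5u + 5)/(u + 3) + 5| = 20/((u + 3)) < 20/(u) = 20/u.
Thus |(-5u + 5)/(u + 3) + 5| < eps whenever u > 20/eps.
Take M = 20/eps. If u > M then |(-5u + 5)/(u + 3) + 5| < 20/u < eps.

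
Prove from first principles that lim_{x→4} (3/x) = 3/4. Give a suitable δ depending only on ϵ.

δ = min(2, (8/3)ϵ)

Let ϵ > 0 be given. We seek δ > 0 such that 0 < |x − 4| < δ implies |3/x − (3/4)| < ϵ.
|3/x − (3/4)| = 3·|4 − x|/(4·|x|) = 3|x − 4|/(4|x|).
Require δ ≤ 2 so that |x| > 4 − 2 = 2, hence 4|x| > 8.
Then |3/x − (3/4)| < 3|x − 4|/8, which is < ϵ when |x − 4| < (8/3)ϵ.
Take δ = min(2, (8/3)ϵ). Then 0 < |x − 4| < δ gives both |x − 4| < 2 and |x − 4| < (8/3)ϵ, so |3/x − (3/4)| < ϵ.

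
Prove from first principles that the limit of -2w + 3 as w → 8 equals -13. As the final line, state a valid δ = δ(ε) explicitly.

Fix ε > 0. We need δ > 0 so that 0 < |w − 8| < δ implies |(-2w + 3) + 13| < ε.
|(-2w + 3) + 13| = |-2w + 16| = 2|w − 8|.
So 2|w − 8| < ε exactly when |w − 8| < ε/2.
Choosing δ = ε/2 gives |(-2w + 3) + 13| = 2|w − 8| < ε whenever |w − 8| < δ.

δ = ε/2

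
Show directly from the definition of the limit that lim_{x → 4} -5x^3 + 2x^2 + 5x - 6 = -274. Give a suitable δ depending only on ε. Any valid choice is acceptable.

Let ε > 0. We want δ > 0 such that 0 < |x − 4| < δ implies |(-5x^3 + 2x^2 + 5x - 6) + 274| < ε.
(-5x^3 + 2x^2 + 5x - 6) + 274 = -5x^3 + 2x^2 + 5x + 268 = (x − 4)(-5x^2 - 18x - 67).
So |(-5x^3 + 2x^2 + 5x - 6) + 274| = |x − 4|·|-5x^2 - 18x - 67|.
Require δ ≤ 1. Then |x − 4| < 1 gives |x| < 5, and by the triangle inequality |-5x^2 - 18x - 67| ≤ 5·5^2 + 18·5 + 67 = 282.
Hence |(-5x^3 + 2x^2 + 5x - 6) + 274| ≤ 282|x − 4| < ε provided |x − 4| < ε/282.
Choosing δ = min(1, ε/282) ensures both conditions, hence |(-5x^3 + 2x^2 + 5x - 6) + 274| < ε.

δ = min(1, ε/282)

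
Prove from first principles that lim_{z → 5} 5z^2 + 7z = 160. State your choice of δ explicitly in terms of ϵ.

Fix ϵ > 0. We want δ > 0 such that 0 < |z − 5| < δ implies |(5z^2 + 7z) − 160| < ϵ.
(5z^2 + 7z) − 160 = 5z^2 + 7z - 160 = (z − 5)(5z + 32).
So |(5z^2 + 7z) − 160| = |z − 5|·|5z + 32|.
Require δ ≤ 2. Then |z − 5| < 2 gives |z| < 7, and by the triangle inequality |5z + 32| ≤ 5·7 + 32 = 67.
Hence |(5z^2 + 7z) − 160| ≤ 67|z − 5| < ϵ provided |z − 5| < ϵ/67.
Take δ = min(2, ϵ/67). Then 0 < |z − 5| < δ gives both |z − 5| < 2 and |z − 5| < ϵ/67, so |(5z^2 + 7z) − 160| < ϵ.

δ = min(2, ϵ/67)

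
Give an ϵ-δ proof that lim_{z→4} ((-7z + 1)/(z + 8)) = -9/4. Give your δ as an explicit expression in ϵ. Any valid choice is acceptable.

δ = min(6, (24/19)ϵ)

Fix ϵ > 0. We want δ > 0 with 0 < |z − 4| < δ ⇒ |(-7z + 1)/(z + 8) + 9/4| < ϵ.
Combining over a common denominator, (-7z + 1)/(z + 8) + 9/4 = [(-7z + 1)·12 − (-27)·(z + 8)] / [12·(z + 8)] = -57(z − 4) / (12(z + 8)).
So |(-7z + 1)/(z + 8) + 9/4| = 57|z − 4| / (12·|z + 8|).
Require δ ≤ 6, so |z + 8| ≥ |12| − |z − 4| > 12 − 6 = 6.
Hence |(-7z + 1)/(z + 8) + 9/4| < 57|z − 4|/(12·6) = (19/24)|z − 4|, which is < ϵ once |z − 4| < (24/19)ϵ.
Take δ = min(6, (24/19)ϵ). Then 0 < |z − 4| < δ forces both bounds, so |(-7z + 1)/(z + 8) + 9/4| < ϵ.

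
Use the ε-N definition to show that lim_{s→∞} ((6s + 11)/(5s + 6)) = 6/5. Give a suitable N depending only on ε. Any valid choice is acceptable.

N = (19/25)/ε

Let ε > 0 be given. We seek N > 0 such that s > N implies |(6s + 11)/(5s + 6) − (6/5)| < ε.
(6s + 11)/(5s + 6) − (6/5) = (5(6s + 11) − 6(5s + 6)) / (5(5s + 6)) = 19/(5(5s + 6)).
For s > 0 we have 5s + 6 > 5s, so |(6s + 11)/(5s + 6) − (6/5)| = 19/(5(5s + 6)) < 19/(5·5s) = (19/25)/s.
Thus |(6s + 11)/(5s + 6) − (6/5)| < ε whenever s > (19/25)/ε.
Take N = (19/25)/ε. If s > N then |(6s + 11)/(5s + 6) − (6/5)| < (19/25)/s < ε.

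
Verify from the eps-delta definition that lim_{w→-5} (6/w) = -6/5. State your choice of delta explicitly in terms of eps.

Let eps > 0. We seek delta > 0 such that 0 < |w + 5| < delta implies |6/w + 6/5| < eps.
|6/w + 6/5| = 6·|-5 − w|/(5·|w|) = 6|w + 5|/(5|w|).
Require delta ≤ 5/2 so that |w| > 5 − 5/2 = 5/2, hence 5|w| > 25/2.
Then |6/w + 6/5| < 6|w + 5|/(25/2), which is < eps when |w + 5| < (25/12)eps.
Take delta = min(5/2, (25/12)eps). Then 0 < |w + 5| < delta gives both |w + 5| < 5/2 and |w + 5| < (25/12)eps, so |6/w + 6/5| < eps.

delta = min(5/2, (25/12)eps)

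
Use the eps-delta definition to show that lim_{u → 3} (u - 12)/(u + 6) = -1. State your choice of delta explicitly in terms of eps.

Fix eps > 0. We want delta > 0 with 0 < |u − 3| < delta ⇒ |(u - 12)/(u + 6) + 1| < eps.
Combining over a common denominator, (u - 12)/(u + 6) + 1 = [(u - 12)·9 − (-9)·(u + 6)] / [9·(u + 6)] = 18(u − 3) / (9(u + 6)).
So |(u - 12)/(u + 6) + 1| = 18|u − 3| / (9·|u + 6|).
Require delta ≤ 9/2, so |u + 6| ≥ |9| − |u − 3| > 9 − 9/2 = 9/2.
Hence |(u - 12)/(u + 6) + 1| < 18|u − 3|/(9·(9/2)) = (4/9)|u − 3|, which is < eps once |u − 3| < (9/4)eps.
Take delta = min(9/2, (9/4)eps). Then 0 < |u − 3| < delta forces both bounds, so |(u - 12)/(u + 6) + 1| < eps.

delta = min(9/2, (9/4)eps)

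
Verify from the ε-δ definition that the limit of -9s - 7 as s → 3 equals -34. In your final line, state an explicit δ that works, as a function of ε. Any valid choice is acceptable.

δ = ε/9

Fix ε > 0. We need δ > 0 so that 0 < |s − 3| < δ implies |(-9s - 7) + 34| < ε.
|(-9s - 7) + 34| = |-9s + 27| = 9|s − 3|.
So 9|s − 3| < ε exactly when |s − 3| < ε/9.
Choosing δ = ε/9 gives |(-9s - 7) + 34| = 9|s − 3| < ε whenever |s − 3| < δ.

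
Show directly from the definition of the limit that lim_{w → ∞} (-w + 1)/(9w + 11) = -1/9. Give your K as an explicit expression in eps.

K = (20/81)/eps

Let eps > 0. We seek K > 0 such that w > K implies |(-w + 1)/(9w + 11) + 1/9| < eps.
(-w + 1)/(9w + 11) + 1/9 = (9(-w + 1) − (-1)(9w + 11)) / (9(9w + 11)) = 20/(9(9w + 11)).
For w > 0 we have 9w + 11 > 9w, so |(-w + 1)/(9w + 11) + 1/9| = 20/(9(9w + 11)) < 20/(9·9w) = (20/81)/w.
Thus |(-w + 1)/(9w + 11) + 1/9| < eps whenever w > (20/81)/eps.
Take K = (20/81)/eps. If w > K then |(-w + 1)/(9w + 11) + 1/9| < (20/81)/w < eps.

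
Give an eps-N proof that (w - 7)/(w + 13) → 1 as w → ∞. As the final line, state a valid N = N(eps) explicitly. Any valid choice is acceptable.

Let eps > 0 be given. We seek N > 0 such that w > N implies |(w - 7)/(w + 13) − 1| < eps.
(w - 7)/(w + 13) − 1 = ((w - 7) − (w + 13)) / ((w + 13)) = -20/((w + 13)).
For w > 0 we have w + 13 > w, so |(w - 7)/(w + 13) − 1| = 20/((w + 13)) < 20/(w) = 20/w.
Thus |(w - 7)/(w + 13) − 1| < eps whenever w > 20/eps.
Take N = 20/eps. If w > N then |(w - 7)/(w + 13) − 1| < 20/w < eps.

N = 20/eps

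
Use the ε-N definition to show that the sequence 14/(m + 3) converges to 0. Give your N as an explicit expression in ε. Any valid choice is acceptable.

Fix ε > 0. For m ≥ 1, |14/(m + 3) − 0| = 14/(m + 3) ≤ 14/m.
We need 14/m < ε, i.e. m > 14/ε.
Take N = 14/ε. If m > N then |14/(m + 3)| ≤ 14/m < ε.

N = 14/ε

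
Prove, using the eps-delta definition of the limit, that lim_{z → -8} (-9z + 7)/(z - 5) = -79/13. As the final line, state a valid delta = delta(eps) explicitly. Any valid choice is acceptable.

delta = min(13/2, (169/76)eps)

Fix eps > 0. We want delta > 0 with 0 < |z + 8| < delta ⇒ |(-9z + 7)/(z - 5) + 79/13| < eps.
Combining over a common denominator, (-9z + 7)/(z - 5) + 79/13 = [(-9z + 7)·(-13) − 79·(z - 5)] / [(-13)·(z - 5)] = 38(z + 8) / ((-13)(z - 5)).
So |(-9z + 7)/(z - 5) + 79/13| = 38|z + 8| / (13·|z − 5|).
Restrict delta ≤ 13/2. Then |z + 8| < 13/2 gives |z − 5| = |(z + 8) + (-13)| ≥ 13 − 13/2 = 13/2.
Hence |(-9z + 7)/(z - 5) + 79/13| < 38|z + 8|/(13·(13/2)) = (76/169)|z + 8|, which is < eps once |z + 8| < (169/76)eps.
Take delta = min(13/2, (169/76)eps). Then 0 < |z + 8| < delta forces both bounds, so |(-9z + 7)/(z - 5) + 79/13| < eps.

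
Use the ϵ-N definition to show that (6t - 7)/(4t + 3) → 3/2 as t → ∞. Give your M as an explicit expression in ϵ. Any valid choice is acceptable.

M = (23/8)/ϵ

Suppose ϵ > 0. We seek M > 0 such that t > M implies |(6t - 7)/(4t + 3) − (3/2)| < ϵ.
(6t - 7)/(4t + 3) − (3/2) = (4(6t - 7) − 6(4t + 3)) / (4(4t + 3)) = -46/(4(4t + 3)).
For t > 0 we have 4t + 3 > 4t, so |(6t - 7)/(4t + 3) − (3/2)| = 46/(4(4t + 3)) < 46/(4·4t) = (23/8)/t.
Thus |(6t - 7)/(4t + 3) − (3/2)| < ϵ whenever t > (23/8)/ϵ.
Take M = (23/8)/ϵ. If t > M then |(6t - 7)/(4t + 3) − (3/2)| < (23/8)/t < ϵ.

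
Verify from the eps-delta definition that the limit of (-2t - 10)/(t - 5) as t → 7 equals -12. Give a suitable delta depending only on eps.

Fix eps > 0. We want delta > 0 with 0 < |t − 7| < delta ⇒ |(-2t - 10)/(t - 5) + 12| < eps.
Combining over a common denominator, (-2t - 10)/(t - 5) + 12 = [(-2t - 10)·2 − (-24)·(t - 5)] / [2·(t - 5)] = 20(t − 7) / (2(t - 5)).
So |(-2t - 10)/(t - 5) + 12| = 20|t − 7| / (2·|t − 5|).
Require delta ≤ 1, so |t − 5| ≥ |2| − |t − 7| > 2 − 1 = 1.
Hence |(-2t - 10)/(t - 5) + 12| < 20|t − 7|/(2·1) = 10|t − 7|, which is < eps once |t − 7| < (1/10)eps.
Take delta = min(1, (1/10)eps). Then 0 < |t − 7| < delta forces both bounds, so |(-2t - 10)/(t - 5) + 12| < eps.

delta = min(1, (1/10)eps)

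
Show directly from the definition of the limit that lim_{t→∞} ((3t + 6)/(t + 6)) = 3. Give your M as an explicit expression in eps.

Fix eps > 0. We seek M > 0 such that t > M implies |(3t + 6)/(t + 6) − 3| < eps.
(3t + 6)/(t + 6) − 3 = ((3t + 6) − 3(t + 6)) / ((t + 6)) = -12/((t + 6)).
For t > 0 we have t + 6 > t, so |(3t + 6)/(t + 6) − 3| = 12/((t + 6)) < 12/(t) = 12/t.
Thus |(3t + 6)/(t + 6) − 3| < eps whenever t > 12/eps.
Take M = 12/eps. If t > M then |(3t + 6)/(t + 6) − 3| < 12/t < eps.

M = 12/eps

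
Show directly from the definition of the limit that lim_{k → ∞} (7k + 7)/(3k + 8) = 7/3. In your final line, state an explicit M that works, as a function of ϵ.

M = (35/9)/ϵ

Suppose ϵ > 0. For k ≥ 1, |(7k + 7)/(3k + 8) − (7/3)| = |-35|/(3(3k + 8)) = 35/(3(3k + 8)).
Since 3k + 8 ≥ 3k for k ≥ 1, this is ≤ 35/(3·3k) = (35/9)/k.
So |(7k + 7)/(3k + 8) − (7/3)| < ϵ whenever k > (35/9)/ϵ.
Take M = (35/9)/ϵ. If k > M then |(7k + 7)/(3k + 8) − (7/3)| ≤ (35/9)/k < ϵ.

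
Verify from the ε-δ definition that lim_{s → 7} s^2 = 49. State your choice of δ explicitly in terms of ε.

Suppose ε > 0. We seek δ > 0 with 0 < |s − 7| < δ ⇒ |s^2 − 49| < ε.
Factor: s^2 − 49 = (s − 7)(s + 7), so |s^2 − 49| = |s − 7|·|s + 7|.
Impose δ ≤ 1 so that |s| < 8; then |s + 7| ≤ 15.
Hence |s^2 − 49| ≤ 15|s − 7|, which is < ε once |s − 7| < ε/15.
Take δ = min(1, ε/15). If 0 < |s − 7| < δ then both bounds hold and |s^2 − 49| ≤ 15|s − 7| < 15·(ε/15) = ε.

δ = min(1, ε/15)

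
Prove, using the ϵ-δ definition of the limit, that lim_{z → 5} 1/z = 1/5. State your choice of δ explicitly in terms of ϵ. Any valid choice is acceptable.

δ = min(5/2, (25/2)ϵ)

Fix ϵ > 0. We seek δ > 0 such that 0 < |z − 5| < δ implies |1/z − (1/5)| < ϵ.
|1/z − (1/5)| = |5 − z|/(5·|z|) = |z − 5|/(5|z|).
Restrict δ ≤ 5/2. Then |z − 5| < 5/2 gives |z| > 5/2, so 5|z| > 25/2.
Then |1/z − (1/5)| < |z − 5|/(25/2), which is < ϵ when |z − 5| < (25/2)ϵ.
Take δ = min(5/2, (25/2)ϵ). Then 0 < |z − 5| < δ gives both |z − 5| < 5/2 and |z − 5| < (25/2)ϵ, so |1/z − (1/5)| < ϵ.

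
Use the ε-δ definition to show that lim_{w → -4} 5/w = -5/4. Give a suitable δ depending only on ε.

Let ε > 0. We seek δ > 0 such that 0 < |w + 4| < δ implies |5/w + 5/4| < ε.
|5/w + 5/4| = 5·|-4 − w|/(4·|w|) = 5|w + 4|/(4|w|).
Require δ ≤ 2 so that |w| > 4 − 2 = 2, hence 4|w| > 8.
Then |5/w + 5/4| < 5|w + 4|/8, which is < ε when |w + 4| < (8/5)ε.
Take δ = min(2, (8/5)ε). Then 0 < |w + 4| < δ gives both |w + 4| < 2 and |w + 4| < (8/5)ε, so |5/w + 5/4| < ε.

δ = min(2, (8/5)ε)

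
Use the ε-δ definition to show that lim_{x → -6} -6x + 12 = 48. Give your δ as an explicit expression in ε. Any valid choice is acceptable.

Let ε > 0. We need δ > 0 so that 0 < |x + 6| < δ implies |(-6x + 12) − 48| < ε.
Since (-6x + 12) − 48 = -6(x + 6), we have |(-6x + 12) − 48| = 6|x + 6|.
Thus it suffices that |x + 6| < ε/6.
Take δ = ε/6. If 0 < |x + 6| < δ then |(-6x + 12) − 48| = 6|x + 6| < 6·(ε/6) = ε.

δ = ε/6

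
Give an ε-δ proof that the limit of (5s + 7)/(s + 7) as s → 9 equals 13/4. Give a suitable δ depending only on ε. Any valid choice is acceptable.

δ = min(8, (32/7)ε)

Fix ε > 0. We want δ > 0 with 0 < |s − 9| < δ ⇒ |(5s + 7)/(s + 7) − (13/4)| < ε.
Combining over a common denominator, (5s + 7)/(s + 7) − (13/4) = [(5s + 7)·16 − 52·(s + 7)] / [16·(s + 7)] = 28(s − 9) / (16(s + 7)).
So |(5s + 7)/(s + 7) − (13/4)| = 28|s − 9| / (16·|s + 7|).
Restrict δ ≤ 8. Then |s − 9| < 8 gives |s + 7| = |(s − 9) + 16| ≥ 16 − 8 = 8.
Hence |(5s + 7)/(s + 7) − (13/4)| < 28|s − 9|/(16·8) = (7/32)|s − 9|, which is < ε once |s − 9| < (32/7)ε.
Take δ = min(8, (32/7)ε). Then 0 < |s − 9| < δ forces both bounds, so |(5s + 7)/(s + 7) − (13/4)| < ε.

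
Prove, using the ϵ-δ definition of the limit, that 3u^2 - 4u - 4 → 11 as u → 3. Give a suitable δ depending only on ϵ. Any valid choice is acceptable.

δ = min(1, ϵ/17)

Let ϵ > 0. We want δ > 0 such that 0 < |u − 3| < δ implies |(3u^2 - 4u - 4) − 11| < ϵ.
(3u^2 - 4u - 4) − 11 = 3u^2 - 4u - 15 = (u − 3)(3u + 5).
So |(3u^2 - 4u - 4) − 11| = |u − 3|·|3u + 5|.
Require δ ≤ 1. Then |u − 3| < 1 gives |u| < 4, and by the triangle inequality |3u + 5| ≤ 3·4 + 5 = 17.
Hence |(3u^2 - 4u - 4) − 11| ≤ 17|u − 3| < ϵ provided |u − 3| < ϵ/17.
Take δ = min(1, ϵ/17). Then 0 < |u − 3| < δ gives both |u − 3| < 1 and |u − 3| < ϵ/17, so |(3u^2 - 4u - 4) − 11| < ϵ.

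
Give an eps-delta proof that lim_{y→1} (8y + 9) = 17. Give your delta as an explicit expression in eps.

delta = eps/8

Let eps > 0 be given. We need delta > 0 so that 0 < |y − 1| < delta implies |(8y + 9) − 17| < eps.
Since (8y + 9) − 17 = 8(y − 1), we have |(8y + 9) − 17| = 8|y − 1|.
Thus it suffices that |y − 1| < eps/8.
Choosing delta = eps/8 gives |(8y + 9) − 17| = 8|y − 1| < eps whenever |y − 1| < delta.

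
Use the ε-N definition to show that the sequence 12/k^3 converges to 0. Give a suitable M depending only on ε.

M = (12/ε)^{1/3}

Let ε > 0 be given. For k ≥ 1, |12/k^3 − 0| = 12/k^3.
12/k^3 < ε ⇔ k^3 > 12/ε ⇔ k > (12/ε)^{1/3}.
Take M = (12/ε)^{1/3}. Then k > M implies 12/k^3 < ε.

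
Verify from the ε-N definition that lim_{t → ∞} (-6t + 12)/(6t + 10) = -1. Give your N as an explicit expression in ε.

Let ε > 0 be given. We seek N > 0 such that t > N implies |(-6t + 12)/(6t + 10) + 1| < ε.
(-6t + 12)/(6t + 10) + 1 = (6(-6t + 12) − (-6)(6t + 10)) / (6(6t + 10)) = 132/(6(6t + 10)).
For t > 0 we have 6t + 10 > 6t, so |(-6t + 12)/(6t + 10) + 1| = 132/(6(6t + 10)) < 132/(6·6t) = (11/3)/t.
Thus |(-6t + 12)/(6t + 10) + 1| < ε whenever t > (11/3)/ε.
Take N = (11/3)/ε. If t > N then |(-6t + 12)/(6t + 10) + 1| < (11/3)/t < ε.

N = (11/3)/ε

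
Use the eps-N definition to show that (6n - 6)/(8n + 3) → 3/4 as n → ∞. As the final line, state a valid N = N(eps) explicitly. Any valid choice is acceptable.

N = (33/32)/eps

Suppose eps > 0. For n ≥ 1, |(6n - 6)/(8n + 3) − (3/4)| = |-66|/(8(8n + 3)) = 66/(8(8n + 3)).
Since 8n + 3 ≥ 8n for n ≥ 1, this is ≤ 66/(8·8n) = (33/32)/n.
So |(6n - 6)/(8n + 3) − (3/4)| < eps whenever n > (33/32)/eps.
Take N = (33/32)/eps. If n > N then |(6n - 6)/(8n + 3) − (3/4)| ≤ (33/32)/n < eps.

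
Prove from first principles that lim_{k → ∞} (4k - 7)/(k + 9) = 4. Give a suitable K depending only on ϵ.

K = 43/ϵ

Let ϵ > 0 be given. For k ≥ 1, |(4k - 7)/(k + 9) − 4| = |-43|/((k + 9)) = 43/((k + 9)).
Since k + 9 ≥ k for k ≥ 1, this is ≤ 43/(k) = 43/k.
So |(4k - 7)/(k + 9) − 4| < ϵ whenever k > 43/ϵ.
Take K = 43/ϵ. If k > K then |(4k - 7)/(k + 9) − 4| ≤ 43/k < ϵ.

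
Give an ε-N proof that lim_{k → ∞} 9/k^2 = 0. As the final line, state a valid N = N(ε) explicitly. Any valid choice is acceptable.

Suppose ε > 0. For k ≥ 1, |9/k^2 − 0| = 9/k^2.
9/k^2 < ε ⇔ k^2 > 9/ε ⇔ k > (9/ε)^{1/2}.
Take N = (9/ε)^{1/2}. Then k > N implies 9/k^2 < ε.

N = (9/ε)^{1/2}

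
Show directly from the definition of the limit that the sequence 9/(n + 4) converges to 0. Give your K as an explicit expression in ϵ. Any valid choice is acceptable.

Let ϵ > 0. For n ≥ 1, |9/(n + 4) − 0| = 9/(n + 4) ≤ 9/n.
We need 9/n < ϵ, i.e. n > 9/ϵ.
Take K = 9/ϵ. If n > K then |9/(n + 4)| ≤ 9/n < ϵ.

K = 9/ϵ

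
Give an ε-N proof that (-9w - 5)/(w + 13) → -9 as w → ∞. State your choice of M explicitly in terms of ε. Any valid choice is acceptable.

Suppose ε > 0. We seek M > 0 such that w > M implies |(-9w - 5)/(w + 13) + 9| < ε.
(-9w - 5)/(w + 13) + 9 = ((-9w - 5) − (-9)(w + 13)) / ((w + 13)) = 112/((w + 13)).
For w > 0 we have w + 13 > w, so |(-9w - 5)/(w + 13) + 9| = 112/((w + 13)) < 112/(w) = 112/w.
Thus |(-9w - 5)/(w + 13) + 9| < ε whenever w > 112/ε.
Take M = 112/ε. If w > M then |(-9w - 5)/(w + 13) + 9| < 112/w < ε.

M = 112/ε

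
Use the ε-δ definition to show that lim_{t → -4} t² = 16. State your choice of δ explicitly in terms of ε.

Let ε > 0 be given. We seek δ > 0 with 0 < |t + 4| < δ ⇒ |t² − 16| < ε.
Factor: t² − 16 = (t + 4)(t - 4), so |t² − 16| = |t + 4|·|t - 4|.
Restrict δ ≤ 1. Then |t + 4| < 1 gives |t| < 5, so by the triangle inequality |t - 4| ≤ 5 + 4 = 9.
Hence |t² − 16| ≤ 9|t + 4|, which is < ε once |t + 4| < ε/9.
Take δ = min(1, ε/9). If 0 < |t + 4| < δ then both bounds hold and |t² − 16| ≤ 9|t + 4| < 9·(ε/9) = ε.

δ = min(1, ε/9)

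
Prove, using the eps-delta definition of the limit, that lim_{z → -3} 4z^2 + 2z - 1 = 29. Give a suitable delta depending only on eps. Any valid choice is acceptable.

Fix eps > 0. We want delta > 0 such that 0 < |z + 3| < delta implies |(4z^2 + 2z - 1) − 29| < eps.
(4z^2 + 2z - 1) − 29 = 4z^2 + 2z - 30 = (z + 3)(4z - 10).
So |(4z^2 + 2z - 1) − 29| = |z + 3|·|4z - 10|.
Assume first that |z + 3| < 1, so |z| < 4. Then |4z - 10| ≤ 4·4 + 10 = 26.
Hence |(4z^2 + 2z - 1) − 29| ≤ 26|z + 3| < eps provided |z + 3| < eps/26.
Take delta = min(1, eps/26). Then 0 < |z + 3| < delta gives both |z + 3| < 1 and |z + 3| < eps/26, so |(4z^2 + 2z - 1) − 29| < eps.

delta = min(1, eps/26)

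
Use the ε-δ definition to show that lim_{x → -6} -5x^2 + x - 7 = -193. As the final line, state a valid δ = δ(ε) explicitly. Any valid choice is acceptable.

δ = min(1, ε/66)

Fix ε > 0. We want δ > 0 such that 0 < |x + 6| < δ implies |(-5x^2 + x - 7) + 193| < ε.
(-5x^2 + x - 7) + 193 = -5x^2 + x + 186 = (x + 6)(-5x + 31).
So |(-5x^2 + x - 7) + 193| = |x + 6|·|-5x + 31|.
Assume first that |x + 6| < 1, so |x| < 7. Then |-5x + 31| ≤ 5·7 + 31 = 66.
Hence |(-5x^2 + x - 7) + 193| ≤ 66|x + 6| < ε provided |x + 6| < ε/66.
Choosing δ = min(1, ε/66) ensures both conditions, hence |(-5x^2 + x - 7) + 193| < ε.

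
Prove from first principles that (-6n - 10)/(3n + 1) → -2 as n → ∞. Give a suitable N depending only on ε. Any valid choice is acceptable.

N = (8/3)/ε

Let ε > 0 be given. For n ≥ 1, |(-6n - 10)/(3n + 1) + 2| = |-24|/(3(3n + 1)) = 24/(3(3n + 1)).
Since 3n + 1 ≥ 3n for n ≥ 1, this is ≤ 24/(3·3n) = (8/3)/n.
So |(-6n - 10)/(3n + 1) + 2| < ε whenever n > (8/3)/ε.
Take N = (8/3)/ε. If n > N then |(-6n - 10)/(3n + 1) + 2| ≤ (8/3)/n < ε.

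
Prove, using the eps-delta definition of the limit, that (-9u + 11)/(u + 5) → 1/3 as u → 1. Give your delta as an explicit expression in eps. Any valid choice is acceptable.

delta = min(3, (9/28)eps)

Let eps > 0. We want delta > 0 with 0 < |u − 1| < delta ⇒ |(-9u + 11)/(u + 5) − (1/3)| < eps.
Combining over a common denominator, (-9u + 11)/(u + 5) − (1/3) = [(-9u + 11)·6 − 2·(u + 5)] / [6·(u + 5)] = -56(u − 1) / (6(u + 5)).
So |(-9u + 11)/(u + 5) − (1/3)| = 56|u − 1| / (6·|u + 5|).
Require delta ≤ 3, so |u + 5| ≥ |6| − |u − 1| > 6 − 3 = 3.
Hence |(-9u + 11)/(u + 5) − (1/3)| < 56|u − 1|/(6·3) = (28/9)|u − 1|, which is < eps once |u − 1| < (9/28)eps.
Take delta = min(3, (9/28)eps). Then 0 < |u − 1| < delta forces both bounds, so |(-9u + 11)/(u + 5) − (1/3)| < eps.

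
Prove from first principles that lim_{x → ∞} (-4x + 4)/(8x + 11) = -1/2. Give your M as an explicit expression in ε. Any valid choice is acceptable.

M = (19/16)/ε

Let ε > 0. We seek M > 0 such that x > M implies |(-4x + 4)/(8x + 11) + 1/2| < ε.
(-4x + 4)/(8x + 11) + 1/2 = (8(-4x + 4) − (-4)(8x + 11)) / (8(8x + 11)) = 76/(8(8x + 11)).
For x > 0 we have 8x + 11 > 8x, so |(-4x + 4)/(8x + 11) + 1/2| = 76/(8(8x + 11)) < 76/(8·8x) = (19/16)/x.
Thus |(-4x + 4)/(8x + 11) + 1/2| < ε whenever x > (19/16)/ε.
Take M = (19/16)/ε. If x > M then |(-4x + 4)/(8x + 11) + 1/2| < (19/16)/x < ε.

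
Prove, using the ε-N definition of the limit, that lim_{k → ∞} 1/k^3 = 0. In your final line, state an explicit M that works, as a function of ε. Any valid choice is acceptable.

M = (1/ε)^{1/3}

Let ε > 0 be given. For k ≥ 1, |1/k^3 − 0| = 1/k^3.
1/k^3 < ε ⇔ k^3 > 1/ε ⇔ k > (1/ε)^{1/3}.
Take M = (1/ε)^{1/3}. Then k > M implies 1/k^3 < ε.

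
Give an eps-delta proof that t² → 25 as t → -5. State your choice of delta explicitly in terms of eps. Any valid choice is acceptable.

Let eps > 0 be given. We seek delta > 0 with 0 < |t + 5| < delta ⇒ |t² − 25| < eps.
Factor: t² − 25 = (t + 5)(t - 5), so |t² − 25| = |t + 5|·|t - 5|.
Restrict delta ≤ 1. Then |t + 5| < 1 gives |t| < 6, so by the triangle inequality |t - 5| ≤ 6 + 5 = 11.
Hence |t² − 25| ≤ 11|t + 5|, which is < eps once |t + 5| < eps/11.
Take delta = min(1, eps/11). If 0 < |t + 5| < delta then both bounds hold and |t² − 25| ≤ 11|t + 5| < 11·(eps/11) = eps.

delta = min(1, eps/11)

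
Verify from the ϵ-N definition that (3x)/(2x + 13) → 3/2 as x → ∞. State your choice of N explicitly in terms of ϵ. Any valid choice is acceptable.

N = (39/4)/ϵ

Fix ϵ > 0. We seek N > 0 such that x > N implies |(3x)/(2x + 13) − (3/2)| < ϵ.
(3x)/(2x + 13) − (3/2) = (2(3x) − 3(2x + 13)) / (2(2x + 13)) = -39/(2(2x + 13)).
For x > 0 we have 2x + 13 > 2x, so |(3x)/(2x + 13) − (3/2)| = 39/(2(2x + 13)) < 39/(2·2x) = (39/4)/x.
Thus |(3x)/(2x + 13) − (3/2)| < ϵ whenever x > (39/4)/ϵ.
Take N = (39/4)/ϵ. If x > N then |(3x)/(2x + 13) − (3/2)| < (39/4)/x < ϵ.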